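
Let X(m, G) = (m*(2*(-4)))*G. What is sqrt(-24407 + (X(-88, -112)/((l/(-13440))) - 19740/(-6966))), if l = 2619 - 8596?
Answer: I*sqrt(583666282223373)/53793 ≈ 449.11*I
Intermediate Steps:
l = -5977
X(m, G) = -8*G*m (X(m, G) = (m*(-8))*G = (-8*m)*G = -8*G*m)
sqrt(-24407 + (X(-88, -112)/((l/(-13440))) - 19740/(-6966))) = sqrt(-24407 + ((-8*(-112)*(-88))/((-5977/(-13440))) - 19740/(-6966))) = sqrt(-24407 + (-78848/((-5977*(-1/13440))) - 19740*(-1/6966))) = sqrt(-24407 + (-78848/5977/13440 + 3290/1161)) = sqrt(-24407 + (-78848*13440/5977 + 3290/1161)) = sqrt(-24407 + (-1059717120/5977 + 3290/1161)) = sqrt(-24407 - 28611904930/161379) = sqrt(-32550682183/161379) = I*sqrt(583666282223373)/53793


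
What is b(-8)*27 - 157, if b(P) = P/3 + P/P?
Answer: -202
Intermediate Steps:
b(P) = 1 + P/3 (b(P) = P*(1/3) + 1 = P/3 + 1 = 1 + P/3)
b(-8)*27 - 157 = (1 + (1/3)*(-8))*27 - 157 = (1 - 8/3)*27 - 157 = -5/3*27 - 157 = -45 - 157 = -202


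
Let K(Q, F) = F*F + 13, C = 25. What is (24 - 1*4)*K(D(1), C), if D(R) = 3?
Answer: 12760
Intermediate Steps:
K(Q, F) = 13 + F² (K(Q, F) = F² + 13 = 13 + F²)
(24 - 1*4)*K(D(1), C) = (24 - 1*4)*(13 + 25²) = (24 - 4)*(13 + 625) = 20*638 = 12760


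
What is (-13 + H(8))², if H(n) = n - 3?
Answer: 64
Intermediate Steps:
H(n) = -3 + n
(-13 + H(8))² = (-13 + (-3 + 8))² = (-13 + 5)² = (-8)² = 64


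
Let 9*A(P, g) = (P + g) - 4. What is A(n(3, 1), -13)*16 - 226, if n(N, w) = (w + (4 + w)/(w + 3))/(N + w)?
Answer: -2297/9 ≈ -255.22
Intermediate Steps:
n(N, w) = (w + (4 + w)/(3 + w))/(N + w)
A(P, g) = -4/9 + P/9 + g/9 (A(P, g) = ((P + g) - 4)/9 = (-4 + P + g)/9 = -4/9 + P/9 + g/9)
A(n(3, 1), -13)*16 - 226 = (-4/9 + ((4 + 1² + 4*1)/(1² + 3*3 + 3*1 + 3*1))/9 + (⅑)*(-13))*16 - 226 = (-4/9 + ((4 + 1 + 4)/(1 + 9 + 3 + 3))/9 - 13/9)*16 - 226 = (-4/9 + (9/16)/9 - 13/9)*16 - 226 = (-4/9 + ((1/16)*9)/9 - 13/9)*16 - 226 = (-4/9 + (⅑)*(9/16) - 13/9)*16 - 226 = (-4/9 + 1/16 - 13/9)*16 - 226 = -263/144*16 - 226 = -263/9 - 226 = -2297/9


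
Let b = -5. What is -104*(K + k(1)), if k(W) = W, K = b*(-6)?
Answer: -3224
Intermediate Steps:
K = 30 (K = -5*(-6) = 30)
-104*(K + k(1)) = -104*(30 + 1) = -104*31 = -3224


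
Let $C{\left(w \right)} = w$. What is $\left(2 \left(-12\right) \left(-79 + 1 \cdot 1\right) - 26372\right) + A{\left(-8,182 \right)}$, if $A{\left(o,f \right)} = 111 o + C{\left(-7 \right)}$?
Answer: $-25395$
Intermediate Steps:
$A{\left(o,f \right)} = -7 + 111 o$ ($A{\left(o,f \right)} = 111 o - 7 = -7 + 111 o$)
$\left(2 \left(-12\right) \left(-79 + 1 \cdot 1\right) - 26372\right) + A{\left(-8,182 \right)} = \left(2 \left(-12\right) \left(-79 + 1 \cdot 1\right) - 26372\right) + \left(-7 + 111 \left(-8\right)\right) = \left(- 24 \left(-79 + 1\right) - 26372\right) - 895 = \left(\left(-24\right) \left(-78\right) - 26372\right) - 895 = \left(1872 - 26372\right) - 895 = -24500 - 895 = -25395$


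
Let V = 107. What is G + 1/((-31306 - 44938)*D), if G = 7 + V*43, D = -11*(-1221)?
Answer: 4718744819711/1024033164 ≈ 4608.0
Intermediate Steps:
D = 13431
G = 4608 (G = 7 + 107*43 = 7 + 4601 = 4608)
G + 1/((-31306 - 44938)*D) = 4608 + 1/(-31306 - 44938*13431) = 4608 + (1/13431)/(-76244) = 4608 - 1/76244*1/13431 = 4608 - 1/1024033164 = 4718744819711/1024033164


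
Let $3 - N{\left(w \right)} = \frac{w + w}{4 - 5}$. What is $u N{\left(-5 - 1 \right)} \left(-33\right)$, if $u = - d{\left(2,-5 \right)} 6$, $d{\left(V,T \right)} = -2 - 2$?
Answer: $7128$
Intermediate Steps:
$d{\left(V,T \right)} = -4$ ($d{\left(V,T \right)} = -2 - 2 = -4$)
$N{\left(w \right)} = 3 + 2 w$ ($N{\left(w \right)} = 3 - \frac{w + w}{4 - 5} = 3 - \frac{2 w}{-1} = 3 - 2 w \left(-1\right) = 3 - - 2 w = 3 + 2 w$)
$u = 24$ ($u = \left(-1\right) \left(-4\right) 6 = 4 \cdot 6 = 24$)
$u N{\left(-5 - 1 \right)} \left(-33\right) = 24 \left(3 + 2 \left(-5 - 1\right)\right) \left(-33\right) = 24 \left(3 + 2 \left(-6\right)\right) \left(-33\right) = 24 \left(3 - 12\right) \left(-33\right) = 24 \left(-9\right) \left(-33\right) = \left(-216\right) \left(-33\right) = 7128$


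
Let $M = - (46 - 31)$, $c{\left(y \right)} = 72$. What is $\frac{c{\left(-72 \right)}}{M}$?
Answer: $- \frac{24}{5} \approx -4.8$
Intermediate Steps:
$M = -15$ ($M = \left(-1\right) 15 = -15$)
$\frac{c{\left(-72 \right)}}{M} = \frac{72}{-15} = 72 \left(- \frac{1}{15}\right) = - \frac{24}{5}$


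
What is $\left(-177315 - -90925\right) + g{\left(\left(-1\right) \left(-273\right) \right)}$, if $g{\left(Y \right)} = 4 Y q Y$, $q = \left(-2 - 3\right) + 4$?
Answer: $-384506$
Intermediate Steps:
$q = -1$ ($q = -5 + 4 = -1$)
$g{\left(Y \right)} = - 4 Y^{2}$ ($g{\left(Y \right)} = 4 Y \left(-1\right) Y = 4 - Y Y = 4 \left(- Y^{2}\right) = - 4 Y^{2}$)
$\left(-177315 - -90925\right) + g{\left(\left(-1\right) \left(-273\right) \right)} = \left(-177315 - -90925\right) - 4 \left(\left(-1\right) \left(-273\right)\right)^{2} = \left(-177315 + 90925\right) - 4 \cdot 273^{2} = -86390 - 298116 = -384506$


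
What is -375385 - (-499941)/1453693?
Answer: -545694046864/1453693 ≈ -3.7538e+5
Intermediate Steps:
-375385 - (-499941)/1453693 = -375385 - 1*(-499941/1453693) = -375385 + 499941/1453693 = -545694046864/1453693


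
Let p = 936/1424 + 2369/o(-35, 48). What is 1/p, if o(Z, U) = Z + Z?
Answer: -3115/103373 ≈ -0.030134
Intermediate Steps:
o(Z, U) = 2*Z
p = -103373/3115 (p = 936/1424 + 2369/((2*(-35))) = 936*(1/1424) + 2369/(-70) = 117/178 + 2369*(-1/70) = 117/178 - 2369/70 = -103373/3115 ≈ -33.186)
1/p = 1/(-103373/3115) = -3115/103373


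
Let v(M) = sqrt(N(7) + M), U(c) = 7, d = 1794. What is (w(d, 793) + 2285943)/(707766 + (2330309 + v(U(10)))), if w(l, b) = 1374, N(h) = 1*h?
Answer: 6949040594775/9229899705611 - 2287317*sqrt(14)/9229899705611 ≈ 0.75288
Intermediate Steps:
N(h) = h
v(M) = sqrt(7 + M)
(w(d, 793) + 2285943)/(707766 + (2330309 + v(U(10)))) = (1374 + 2285943)/(707766 + (2330309 + sqrt(7 + 7))) = 2287317/(707766 + (2330309 + sqrt(14))) = 2287317/(3038075 + sqrt(14))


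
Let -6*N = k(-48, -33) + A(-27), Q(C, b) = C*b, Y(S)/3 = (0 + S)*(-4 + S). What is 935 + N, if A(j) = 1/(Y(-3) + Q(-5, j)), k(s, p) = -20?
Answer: 1114739/1188 ≈ 938.33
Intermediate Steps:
Y(S) = 3*S*(-4 + S) (Y(S) = 3*((0 + S)*(-4 + S)) = 3*(S*(-4 + S)) = 3*S*(-4 + S))
A(j) = 1/(63 - 5*j) (A(j) = 1/(3*(-3)*(-4 - 3) - 5*j) = 1/(3*(-3)*(-7) - 5*j) = 1/(63 - 5*j))
N = 3959/1188 (N = -(-20 - 1/(-63 + 5*(-27)))/6 = -(-20 - 1/(-63 - 135))/6 = -(-20 - 1/(-198))/6 = -(-20 - 1*(-1/198))/6 = -(-20 + 1/198)/6 = -⅙*(-3959/198) = 3959/1188 ≈ 3.3325)
935 + N = 935 + 3959/1188 = 1114739/1188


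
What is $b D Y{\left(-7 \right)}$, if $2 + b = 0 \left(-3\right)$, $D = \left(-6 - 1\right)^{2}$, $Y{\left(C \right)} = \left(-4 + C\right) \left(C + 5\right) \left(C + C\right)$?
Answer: $30184$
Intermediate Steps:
$Y{\left(C \right)} = 2 C \left(-4 + C\right) \left(5 + C\right)$ ($Y{\left(C \right)} = \left(-4 + C\right) \left(5 + C\right) 2 C = 2 C \left(-4 + C\right) \left(5 + C\right)$)
$D = 49$ ($D = \left(-7\right)^{2} = 49$)
$b = -2$ ($b = -2 + 0 \left(-3\right) = -2 + 0 = -2$)
$b D Y{\left(-7 \right)} = \left(-2\right) 49 \cdot 2 \left(-7\right) \left(-20 - 7 + \left(-7\right)^{2}\right) = - 98 \cdot 2 \left(-7\right) \left(-20 - 7 + 49\right) = - 98 \cdot 2 \left(-7\right) 22 = \left(-98\right) \left(-308\right) = 30184$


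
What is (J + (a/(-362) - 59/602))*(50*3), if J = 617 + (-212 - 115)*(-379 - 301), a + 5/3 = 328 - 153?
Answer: 1822196776625/54481 ≈ 3.3446e+7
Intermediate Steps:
a = 520/3 (a = -5/3 + (328 - 153) = -5/3 + 175 = 520/3 ≈ 173.33)
J = 222977 (J = 617 - 327*(-680) = 617 + 222360 = 222977)
(J + (a/(-362) - 59/602))*(50*3) = (222977 + ((520/3)/(-362) - 59/602))*(50*3) = (222977 + ((520/3)*(-1/362) - 59*1/602))*150 = (222977 + (-260/543 - 59/602))*150 = (222977 - 188557/326886)*150 = (72887871065/326886)*150 = 1822196776625/54481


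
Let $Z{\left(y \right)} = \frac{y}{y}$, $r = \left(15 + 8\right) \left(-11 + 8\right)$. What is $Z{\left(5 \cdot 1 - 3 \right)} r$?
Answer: $-69$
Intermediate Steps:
$r = -69$ ($r = 23 \left(-3\right) = -69$)
$Z{\left(y \right)} = 1$
$Z{\left(5 \cdot 1 - 3 \right)} r = 1 \left(-69\right) = -69$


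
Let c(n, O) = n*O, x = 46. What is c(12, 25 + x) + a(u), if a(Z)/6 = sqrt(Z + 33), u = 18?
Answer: 852 + 6*sqrt(51) ≈ 894.85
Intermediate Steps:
c(n, O) = O*n
a(Z) = 6*sqrt(33 + Z) (a(Z) = 6*sqrt(Z + 33) = 6*sqrt(33 + Z))
c(12, 25 + x) + a(u) = (25 + 46)*12 + 6*sqrt(33 + 18) = 71*12 + 6*sqrt(51) = 852 + 6*sqrt(51)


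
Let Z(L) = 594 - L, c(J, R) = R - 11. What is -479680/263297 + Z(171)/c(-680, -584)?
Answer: -396784231/156661715 ≈ -2.5327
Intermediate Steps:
c(J, R) = -11 + R
-479680/263297 + Z(171)/c(-680, -584) = -479680/263297 + (594 - 1*171)/(-11 - 584) = -479680*1/263297 + (594 - 171)/(-595) = -479680/263297 + 423*(-1/595) = -479680/263297 - 423/595 = -396784231/156661715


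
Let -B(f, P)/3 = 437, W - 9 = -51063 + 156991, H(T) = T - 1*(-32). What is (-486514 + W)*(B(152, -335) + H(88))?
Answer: 453267207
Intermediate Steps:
H(T) = 32 + T (H(T) = T + 32 = 32 + T)
W = 105937 (W = 9 + (-51063 + 156991) = 9 + 105928 = 105937)
B(f, P) = -1311 (B(f, P) = -3*437 = -1311)
(-486514 + W)*(B(152, -335) + H(88)) = (-486514 + 105937)*(-1311 + (32 + 88)) = -380577*(-1311 + 120) = -380577*(-1191) = 453267207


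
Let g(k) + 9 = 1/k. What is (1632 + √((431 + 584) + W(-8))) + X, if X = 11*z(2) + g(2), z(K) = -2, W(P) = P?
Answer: 3203/2 + √1007 ≈ 1633.2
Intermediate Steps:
g(k) = -9 + 1/k
X = -61/2 (X = 11*(-2) + (-9 + 1/2) = -22 + (-9 + ½) = -22 - 17/2 = -61/2 ≈ -30.500)
(1632 + √((431 + 584) + W(-8))) + X = (1632 + √((431 + 584) - 8)) - 61/2 = (1632 + √(1015 - 8)) - 61/2 = (1632 + √1007) - 61/2 = 3203/2 + √1007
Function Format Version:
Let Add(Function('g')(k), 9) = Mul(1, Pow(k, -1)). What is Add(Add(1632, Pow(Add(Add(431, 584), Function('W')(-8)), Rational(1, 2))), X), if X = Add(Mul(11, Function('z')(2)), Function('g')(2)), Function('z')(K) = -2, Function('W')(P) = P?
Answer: Add(Rational(3203, 2), Pow(1007, Rational(1, 2))) ≈ 1633.2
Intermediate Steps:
Function('g')(k) = Add(-9, Pow(k, -1)) (Function('g')(k) = Add(-9, Mul(1, Pow(k, -1))) = Add(-9, Pow(k, -1)))
X = Rational(-61, 2) (X = Add(Mul(11, -2), Add(-9, Pow(2, -1))) = Add(-22, Add(-9, Rational(1, 2))) = Add(-22, Rational(-17, 2)) = Rational(-61, 2) ≈ -30.500)
Add(Add(1632, Pow(Add(Add(431, 584), Function('W')(-8)), Rational(1, 2))), X) = Add(Add(1632, Pow(Add(Add(431, 584), -8), Rational(1, 2))), Rational(-61, 2)) = Add(Add(1632, Pow(Add(1015, -8), Rational(1, 2))), Rational(-61, 2)) = Add(Add(1632, Pow(1007, Rational(1, 2))), Rational(-61, 2)) = Add(Rational(3203, 2), Pow(1007, Rational(1, 2)))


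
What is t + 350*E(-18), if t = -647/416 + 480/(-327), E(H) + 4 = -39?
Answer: -682564283/45344 ≈ -15053.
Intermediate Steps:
E(H) = -43 (E(H) = -4 - 39 = -43)
t = -137083/45344 (t = -647*1/416 + 480*(-1/327) = -647/416 - 160/109 = -137083/45344 ≈ -3.0232)
t + 350*E(-18) = -137083/45344 + 350*(-43) = -137083/45344 - 15050 = -682564283/45344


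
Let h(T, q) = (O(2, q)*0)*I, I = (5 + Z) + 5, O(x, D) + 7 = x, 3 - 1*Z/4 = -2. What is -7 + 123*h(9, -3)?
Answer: -7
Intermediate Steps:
Z = 20 (Z = 12 - 4*(-2) = 12 + 8 = 20)
O(x, D) = -7 + x
I = 30 (I = (5 + 20) + 5 = 25 + 5 = 30)
h(T, q) = 0 (h(T, q) = ((-7 + 2)*0)*30 = -5*0*30 = 0*30 = 0)
-7 + 123*h(9, -3) = -7 + 123*0 = -7 + 0 = -7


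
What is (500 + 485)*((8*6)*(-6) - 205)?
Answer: -485605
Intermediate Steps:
(500 + 485)*((8*6)*(-6) - 205) = 985*(48*(-6) - 205) = 985*(-288 - 205) = 985*(-493) = -485605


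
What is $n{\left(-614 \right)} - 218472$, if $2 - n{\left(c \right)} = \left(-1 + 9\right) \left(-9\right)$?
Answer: $-218398$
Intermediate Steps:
$n{\left(c \right)} = 74$ ($n{\left(c \right)} = 2 - \left(-1 + 9\right) \left(-9\right) = 2 - 8 \left(-9\right) = 2 - -72 = 2 + 72 = 74$)
$n{\left(-614 \right)} - 218472 = 74 - 218472 = -218398$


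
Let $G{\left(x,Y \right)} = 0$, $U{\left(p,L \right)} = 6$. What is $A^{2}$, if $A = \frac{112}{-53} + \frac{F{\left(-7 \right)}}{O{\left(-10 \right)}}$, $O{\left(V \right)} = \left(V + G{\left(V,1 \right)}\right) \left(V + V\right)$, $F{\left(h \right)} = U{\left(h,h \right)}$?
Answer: $\frac{121903681}{28090000} \approx 4.3398$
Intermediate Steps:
$F{\left(h \right)} = 6$
$O{\left(V \right)} = 2 V^{2}$ ($O{\left(V \right)} = \left(V + 0\right) \left(V + V\right) = V 2 V = 2 V^{2}$)
$A = - \frac{11041}{5300}$ ($A = \frac{112}{-53} + \frac{6}{2 \left(-10\right)^{2}} = 112 \left(- \frac{1}{53}\right) + \frac{6}{2 \cdot 100} = - \frac{112}{53} + \frac{6}{200} = - \frac{112}{53} + 6 \cdot \frac{1}{200} = - \frac{112}{53} + \frac{3}{100} = - \frac{11041}{5300} \approx -2.0832$)
$A^{2} = \left(- \frac{11041}{5300}\right)^{2} = \frac{121903681}{28090000}$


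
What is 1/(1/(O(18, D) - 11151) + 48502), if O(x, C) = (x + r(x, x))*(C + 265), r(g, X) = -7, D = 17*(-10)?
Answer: 10106/490161211 ≈ 2.0618e-5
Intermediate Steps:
D = -170
O(x, C) = (-7 + x)*(265 + C) (O(x, C) = (x - 7)*(C + 265) = (-7 + x)*(265 + C))
1/(1/(O(18, D) - 11151) + 48502) = 1/(1/((-1855 - 7*(-170) + 265*18 - 170*18) - 11151) + 48502) = 1/(1/((-1855 + 1190 + 4770 - 3060) - 11151) + 48502) = 1/(1/(1045 - 11151) + 48502) = 1/(1/(-10106) + 48502) = 1/(-1/10106 + 48502) = 1/(490161211/10106) = 10106/490161211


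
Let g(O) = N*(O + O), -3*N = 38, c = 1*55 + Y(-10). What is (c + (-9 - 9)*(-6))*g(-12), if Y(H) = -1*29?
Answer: 40736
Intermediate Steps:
Y(H) = -29
c = 26 (c = 1*55 - 29 = 55 - 29 = 26)
N = -38/3 (N = -⅓*38 = -38/3 ≈ -12.667)
g(O) = -76*O/3 (g(O) = -38*(O + O)/3 = -76*O/3)
(c + (-9 - 9)*(-6))*g(-12) = (26 + (-9 - 9)*(-6))*(-76/3*(-12)) = (26 - 18*(-6))*304 = (26 + 108)*304 = 134*304 = 40736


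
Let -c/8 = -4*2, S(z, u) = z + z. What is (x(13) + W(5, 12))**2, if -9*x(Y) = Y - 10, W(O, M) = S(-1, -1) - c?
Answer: 39601/9 ≈ 4400.1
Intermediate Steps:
S(z, u) = 2*z
c = 64 (c = -(-32)*2 = -8*(-8) = 64)
W(O, M) = -66 (W(O, M) = 2*(-1) - 1*64 = -2 - 64 = -66)
x(Y) = 10/9 - Y/9 (x(Y) = -(Y - 10)/9 = -(-10 + Y)/9 = 10/9 - Y/9)
(x(13) + W(5, 12))**2 = ((10/9 - 1/9*13) - 66)**2 = ((10/9 - 13/9) - 66)**2 = (-1/3 - 66)**2 = (-199/3)**2 = 39601/9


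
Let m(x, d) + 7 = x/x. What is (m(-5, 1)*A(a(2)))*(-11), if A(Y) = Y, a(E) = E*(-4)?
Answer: -528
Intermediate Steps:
a(E) = -4*E
m(x, d) = -6 (m(x, d) = -7 + x/x = -7 + 1 = -6)
(m(-5, 1)*A(a(2)))*(-11) = -(-24)*2*(-11) = -6*(-8)*(-11) = 48*(-11) = -528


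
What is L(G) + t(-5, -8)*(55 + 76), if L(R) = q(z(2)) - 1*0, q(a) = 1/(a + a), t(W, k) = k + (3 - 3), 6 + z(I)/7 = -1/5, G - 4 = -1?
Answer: -454837/434 ≈ -1048.0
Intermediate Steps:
G = 3 (G = 4 - 1 = 3)
z(I) = -217/5 (z(I) = -42 + 7*(-1/5) = -42 + 7*(-1*⅕) = -42 + 7*(-⅕) = -42 - 7/5 = -217/5)
t(W, k) = k (t(W, k) = k + 0 = k)
q(a) = 1/(2*a)
L(R) = -5/434 (L(R) = 1/(2*(-217/5)) - 1*0 = (½)*(-5/217) + 0 = -5/434 + 0 = -5/434)
L(G) + t(-5, -8)*(55 + 76) = -5/434 - 8*(55 + 76) = -5/434 - 8*131 = -5/434 - 1048 = -454837/434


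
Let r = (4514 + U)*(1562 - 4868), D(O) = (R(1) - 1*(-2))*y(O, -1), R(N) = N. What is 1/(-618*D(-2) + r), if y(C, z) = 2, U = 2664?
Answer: -1/23734176 ≈ -4.2133e-8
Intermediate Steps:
D(O) = 6 (D(O) = (1 - 1*(-2))*2 = (1 + 2)*2 = 3*2 = 6)
r = -23730468 (r = (4514 + 2664)*(1562 - 4868) = 7178*(-3306) = -23730468)
1/(-618*D(-2) + r) = 1/(-618*6 - 23730468) = 1/(-3708 - 23730468) = 1/(-23734176) = -1/23734176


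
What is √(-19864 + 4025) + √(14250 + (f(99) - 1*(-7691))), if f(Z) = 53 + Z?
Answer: √22093 + I*√15839 ≈ 148.64 + 125.85*I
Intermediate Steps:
√(-19864 + 4025) + √(14250 + (f(99) - 1*(-7691))) = √(-19864 + 4025) + √(14250 + ((53 + 99) - 1*(-7691))) = √(-15839) + √(14250 + (152 + 7691)) = I*√15839 + √(14250 + 7843) = I*√15839 + √22093 = √22093 + I*√15839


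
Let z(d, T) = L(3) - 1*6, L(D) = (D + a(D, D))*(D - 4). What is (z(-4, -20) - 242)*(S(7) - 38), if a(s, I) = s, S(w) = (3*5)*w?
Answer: -17018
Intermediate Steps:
S(w) = 15*w
L(D) = 2*D*(-4 + D) (L(D) = (D + D)*(D - 4) = (2*D)*(-4 + D) = 2*D*(-4 + D))
z(d, T) = -12 (z(d, T) = 2*3*(-4 + 3) - 1*6 = 2*3*(-1) - 6 = -6 - 6 = -12)
(z(-4, -20) - 242)*(S(7) - 38) = (-12 - 242)*(15*7 - 38) = -254*(105 - 38) = -254*67 = -17018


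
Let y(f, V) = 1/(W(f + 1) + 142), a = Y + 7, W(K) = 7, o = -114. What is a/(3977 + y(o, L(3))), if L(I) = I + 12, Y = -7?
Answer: 0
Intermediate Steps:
a = 0 (a = -7 + 7 = 0)
L(I) = 12 + I
y(f, V) = 1/149 (y(f, V) = 1/(7 + 142) = 1/149)
a/(3977 + y(o, L(3))) = 0/(3977 + 1/149) = 0/(592574/149) = (149/592574)*0 = 0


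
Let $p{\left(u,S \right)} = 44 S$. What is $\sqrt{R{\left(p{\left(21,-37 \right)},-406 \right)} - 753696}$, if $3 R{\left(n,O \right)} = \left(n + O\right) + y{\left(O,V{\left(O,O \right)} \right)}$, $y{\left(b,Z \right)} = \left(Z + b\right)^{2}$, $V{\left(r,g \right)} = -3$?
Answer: $\frac{11 i \sqrt{51963}}{3} \approx 835.83 i$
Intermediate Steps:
$R{\left(n,O \right)} = \frac{O}{3} + \frac{n}{3} + \frac{\left(-3 + O\right)^{2}}{3}$ ($R{\left(n,O \right)} = \frac{\left(n + O\right) + \left(-3 + O\right)^{2}}{3} = \frac{\left(O + n\right) + \left(-3 + O\right)^{2}}{3} = \frac{O + n + \left(-3 + O\right)^{2}}{3} = \frac{O}{3} + \frac{n}{3} + \frac{\left(-3 + O\right)^{2}}{3}$)
$\sqrt{R{\left(p{\left(21,-37 \right)},-406 \right)} - 753696} = \sqrt{\left(\frac{1}{3} \left(-406\right) + \frac{44 \left(-37\right)}{3} + \frac{\left(-3 - 406\right)^{2}}{3}\right) - 753696} = \sqrt{\left(- \frac{406}{3} + \frac{1}{3} \left(-1628\right) + \frac{\left(-409\right)^{2}}{3}\right) - 753696} = \sqrt{\left(- \frac{406}{3} - \frac{1628}{3} + \frac{1}{3} \cdot 167281\right) - 753696} = \sqrt{\left(- \frac{406}{3} - \frac{1628}{3} + \frac{167281}{3}\right) - 753696} = \sqrt{\frac{165247}{3} - 753696} = \sqrt{- \frac{2095841}{3}} = \frac{11 i \sqrt{51963}}{3}$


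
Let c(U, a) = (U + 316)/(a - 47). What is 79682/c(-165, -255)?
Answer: -159364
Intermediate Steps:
c(U, a) = (316 + U)/(-47 + a)
79682/c(-165, -255) = 79682/(((316 - 165)/(-47 - 255))) = 79682/((151/(-302))) = 79682/((-1/302*151)) = 79682/(-½) = 79682*(-2) = -159364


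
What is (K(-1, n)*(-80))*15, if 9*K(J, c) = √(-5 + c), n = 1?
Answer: -800*I/3 ≈ -266.67*I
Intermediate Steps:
K(J, c) = √(-5 + c)/9
(K(-1, n)*(-80))*15 = ((√(-5 + 1)/9)*(-80))*15 = ((√(-4)/9)*(-80))*15 = (((2*I)/9)*(-80))*15 = ((2*I/9)*(-80))*15 = -160*I/9*15 = -800*I/3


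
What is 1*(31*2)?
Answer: 62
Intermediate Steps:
1*(31*2) = 1*62 = 62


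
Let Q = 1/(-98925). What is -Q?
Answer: 1/98925 ≈ 1.0109e-5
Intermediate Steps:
Q = -1/98925 ≈ -1.0109e-5
-Q = -1*(-1/98925) = 1/98925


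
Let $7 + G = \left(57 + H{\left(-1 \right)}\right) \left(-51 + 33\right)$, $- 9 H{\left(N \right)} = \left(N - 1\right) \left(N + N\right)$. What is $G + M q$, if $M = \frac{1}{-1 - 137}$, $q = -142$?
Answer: $- \frac{70654}{69} \approx -1024.0$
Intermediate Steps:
$M = - \frac{1}{138}$ ($M = \frac{1}{-138} = - \frac{1}{138} \approx -0.0072464$)
$H{\left(N \right)} = - \frac{2 N \left(-1 + N\right)}{9}$ ($H{\left(N \right)} = - \frac{\left(N - 1\right) \left(N + N\right)}{9} = - \frac{\left(-1 + N\right) 2 N}{9} = - \frac{2 N \left(-1 + N\right)}{9}$)
$G = -1025$ ($G = -7 + \left(57 + \frac{2}{9} \left(-1\right) \left(1 - -1\right)\right) \left(-51 + 33\right) = -7 + \left(57 + \frac{2}{9} \left(-1\right) \left(1 + 1\right)\right) \left(-18\right) = -7 + \left(57 + \frac{2}{9} \left(-1\right) 2\right) \left(-18\right) = -7 + \left(57 - \frac{4}{9}\right) \left(-18\right) = -7 + \frac{509}{9} \left(-18\right) = -7 - 1018 = -1025$)
$G + M q = -1025 - - \frac{71}{69} = -1025 + \frac{71}{69} = - \frac{70654}{69}$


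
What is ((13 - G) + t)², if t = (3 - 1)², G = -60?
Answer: 5929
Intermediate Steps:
t = 4 (t = 2² = 4)
((13 - G) + t)² = ((13 - 1*(-60)) + 4)² = ((13 + 60) + 4)² = (73 + 4)² = 77² = 5929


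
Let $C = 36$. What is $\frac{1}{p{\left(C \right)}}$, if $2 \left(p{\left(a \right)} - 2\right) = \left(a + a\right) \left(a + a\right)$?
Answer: $\frac{1}{2594} \approx 0.00038551$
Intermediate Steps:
$p{\left(a \right)} = 2 + 2 a^{2}$ ($p{\left(a \right)} = 2 + \frac{\left(a + a\right) \left(a + a\right)}{2} = 2 + \frac{2 a 2 a}{2} = 2 + \frac{4 a^{2}}{2} = 2 + 2 a^{2}$)
$\frac{1}{p{\left(C \right)}} = \frac{1}{2 + 2 \cdot 36^{2}} = \frac{1}{2 + 2 \cdot 1296} = \frac{1}{2 + 2592} = \frac{1}{2594}$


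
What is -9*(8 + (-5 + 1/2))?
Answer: -63/2 ≈ -31.500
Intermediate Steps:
-9*(8 + (-5 + 1/2)) = -9*(8 + (-5 + ½)) = -9*(8 - 9/2) = -9*7/2 = -63/2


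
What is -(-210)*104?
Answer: 21840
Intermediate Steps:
-(-210)*104 = -70*(-312) = 21840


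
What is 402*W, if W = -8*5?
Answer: -16080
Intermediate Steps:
W = -40
402*W = 402*(-40) = -16080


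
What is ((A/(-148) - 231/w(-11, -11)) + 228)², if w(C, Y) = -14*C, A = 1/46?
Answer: 2377797924121/46348864 ≈ 51302.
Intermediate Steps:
A = 1/46 ≈ 0.021739
((A/(-148) - 231/w(-11, -11)) + 228)² = (((1/46)/(-148) - 231/((-14*(-11)))) + 228)² = (((1/46)*(-1/148) - 231/154) + 228)² = ((-1/6808 - 231*1/154) + 228)² = ((-1/6808 - 3/2) + 228)² = (-10213/6808 + 228)² = (1542011/6808)² = 2377797924121/46348864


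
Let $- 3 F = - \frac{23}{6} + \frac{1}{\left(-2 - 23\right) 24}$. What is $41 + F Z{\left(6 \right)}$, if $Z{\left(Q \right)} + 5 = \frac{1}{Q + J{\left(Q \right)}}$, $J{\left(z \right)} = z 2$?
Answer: $\frac{374537}{10800} \approx 34.679$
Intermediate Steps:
$J{\left(z \right)} = 2 z$
$Z{\left(Q \right)} = -5 + \frac{1}{3 Q}$ ($Z{\left(Q \right)} = -5 + \frac{1}{Q + 2 Q} = -5 + \frac{1}{3 Q}$)
$F = \frac{767}{600}$ ($F = - \frac{- \frac{23}{6} + \frac{1}{\left(-2 - 23\right) 24}}{3} = - \frac{\left(-23\right) \frac{1}{6} + \frac{1}{-25} \cdot \frac{1}{24}}{3} = - \frac{- \frac{23}{6} - \frac{1}{600}}{3} = \left(- \frac{1}{3}\right) \left(- \frac{767}{200}\right) = \frac{767}{600} \approx 1.2783$)
$41 + F Z{\left(6 \right)} = 41 + \frac{767 \left(-5 + \frac{1}{3 \cdot 6}\right)}{600} = 41 + \frac{767 \left(-5 + \frac{1}{3} \cdot \frac{1}{6}\right)}{600} = 41 + \frac{767 \left(-5 + \frac{1}{18}\right)}{600} = 41 + \frac{767}{600} \left(- \frac{89}{18}\right) = 41 - \frac{68263}{10800} = \frac{374537}{10800}$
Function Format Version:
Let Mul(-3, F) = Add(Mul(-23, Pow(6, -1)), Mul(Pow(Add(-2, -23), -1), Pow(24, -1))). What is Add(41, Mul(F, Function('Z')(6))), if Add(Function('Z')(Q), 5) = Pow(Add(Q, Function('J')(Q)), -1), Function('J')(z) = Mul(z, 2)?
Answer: Rational(374537, 10800) ≈ 34.679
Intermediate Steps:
Function('J')(z) = Mul(2, z)
Function('Z')(Q) = Add(-5, Mul(Rational(1, 3), Pow(Q, -1))) (Function('Z')(Q) = Add(-5, Pow(Add(Q, Mul(2, Q)), -1)) = Add(-5, Pow(Mul(3, Q), -1)) = Add(-5, Mul(Rational(1, 3), Pow(Q, -1))))
F = Rational(767, 600) (F = Mul(Rational(-1, 3), Add(Mul(-23, Pow(6, -1)), Mul(Pow(Add(-2, -23), -1), Pow(24, -1)))) = Mul(Rational(-1, 3), Add(Mul(-23, Rational(1, 6)), Mul(Pow(-25, -1), Rational(1, 24)))) = Mul(Rational(-1, 3), Add(Rational(-23, 6), Mul(Rational(-1, 25), Rational(1, 24)))) = Mul(Rational(-1, 3), Add(Rational(-23, 6), Rational(-1, 600))) = Mul(Rational(-1, 3), Rational(-767, 200)) = Rational(767, 600) ≈ 1.2783)
Add(41, Mul(F, Function('Z')(6))) = Add(41, Mul(Rational(767, 600), Add(-5, Mul(Rational(1, 3), Pow(6, -1))))) = Add(41, Mul(Rational(767, 600), Add(-5, Mul(Rational(1, 3), Rational(1, 6))))) = Add(41, Mul(Rational(767, 600), Add(-5, Rational(1, 18)))) = Add(41, Mul(Rational(767, 600), Rational(-89, 18))) = Add(41, Rational(-68263, 10800)) = Rational(374537, 10800)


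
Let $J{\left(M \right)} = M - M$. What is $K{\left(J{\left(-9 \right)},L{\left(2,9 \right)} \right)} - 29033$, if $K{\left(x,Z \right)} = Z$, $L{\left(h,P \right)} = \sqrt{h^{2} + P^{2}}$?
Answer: $-29033 + \sqrt{85} \approx -29024.0$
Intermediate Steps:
$J{\left(M \right)} = 0$
$L{\left(h,P \right)} = \sqrt{P^{2} + h^{2}}$
$K{\left(J{\left(-9 \right)},L{\left(2,9 \right)} \right)} - 29033 = \sqrt{9^{2} + 2^{2}} - 29033 = \sqrt{81 + 4} - 29033 = \sqrt{85} - 29033 = -29033 + \sqrt{85}$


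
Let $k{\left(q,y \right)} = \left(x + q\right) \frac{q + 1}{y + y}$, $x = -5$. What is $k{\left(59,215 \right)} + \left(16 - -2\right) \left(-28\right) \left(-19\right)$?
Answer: $\frac{412092}{43} \approx 9583.5$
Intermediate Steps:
$k{\left(q,y \right)} = \frac{\left(1 + q\right) \left(-5 + q\right)}{2 y}$ ($k{\left(q,y \right)} = \left(-5 + q\right) \frac{q + 1}{y + y} = \left(-5 + q\right) \frac{1 + q}{2 y} = \frac{\left(1 + q\right) \left(-5 + q\right)}{2 y}$)
$k{\left(59,215 \right)} + \left(16 - -2\right) \left(-28\right) \left(-19\right) = \frac{-5 + 59^{2} - 236}{2 \cdot 215} + \left(16 - -2\right) \left(-28\right) \left(-19\right) = \frac{1}{2} \cdot \frac{1}{215} \left(-5 + 3481 - 236\right) + \left(16 + 2\right) \left(-28\right) \left(-19\right) = \frac{1}{2} \cdot \frac{1}{215} \cdot 3240 + 18 \left(-28\right) \left(-19\right) = \frac{324}{43} - -9576 = \frac{324}{43} + 9576 = \frac{412092}{43}$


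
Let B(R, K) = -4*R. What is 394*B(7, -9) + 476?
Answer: -10556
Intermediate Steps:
394*B(7, -9) + 476 = 394*(-4*7) + 476 = 394*(-28) + 476 = -11032 + 476 = -10556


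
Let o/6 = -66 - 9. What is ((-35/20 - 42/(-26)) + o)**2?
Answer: 547887649/2704 ≈ 2.0262e+5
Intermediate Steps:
o = -450 (o = 6*(-66 - 9) = 6*(-75) = -450)
((-35/20 - 42/(-26)) + o)**2 = ((-35/20 - 42/(-26)) - 450)**2 = ((-35*1/20 - 42*(-1/26)) - 450)**2 = ((-7/4 + 21/13) - 450)**2 = (-7/52 - 450)**2 = (-23407/52)**2 = 547887649/2704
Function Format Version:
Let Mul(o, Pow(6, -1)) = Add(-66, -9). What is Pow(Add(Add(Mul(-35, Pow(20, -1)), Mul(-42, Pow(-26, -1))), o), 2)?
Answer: Rational(547887649, 2704) ≈ 2.0262e+5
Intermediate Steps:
o = -450 (o = Mul(6, Add(-66, -9)) = Mul(6, -75) = -450)
Pow(Add(Add(Mul(-35, Pow(20, -1)), Mul(-42, Pow(-26, -1))), o), 2) = Pow(Add(Add(Mul(-35, Pow(20, -1)), Mul(-42, Pow(-26, -1))), -450), 2) = Pow(Add(Add(Mul(-35, Rational(1, 20)), Mul(-42, Rational(-1, 26))), -450), 2) = Pow(Add(Add(Rational(-7, 4), Rational(21, 13)), -450), 2) = Pow(Add(Rational(-7, 52), -450), 2) = Pow(Rational(-23407, 52), 2) = Rational(547887649, 2704)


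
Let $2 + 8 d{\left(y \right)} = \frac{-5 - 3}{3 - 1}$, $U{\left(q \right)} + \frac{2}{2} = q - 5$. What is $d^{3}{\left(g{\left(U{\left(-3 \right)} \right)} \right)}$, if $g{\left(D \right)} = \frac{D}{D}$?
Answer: $- \frac{27}{64} \approx -0.42188$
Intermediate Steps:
$U{\left(q \right)} = -6 + q$ ($U{\left(q \right)} = -1 + \left(q - 5\right) = -1 + \left(-5 + q\right) = -6 + q$)
$g{\left(D \right)} = 1$
$d{\left(y \right)} = - \frac{3}{4}$ ($d{\left(y \right)} = - \frac{1}{4} + \frac{\left(-5 - 3\right) \frac{1}{3 - 1}}{8} = - \frac{1}{4} + \frac{\left(-8\right) \frac{1}{2}}{8} = - \frac{1}{4} + \frac{1}{8} \left(-4\right) = - \frac{1}{4} - \frac{1}{2} = - \frac{3}{4}$)
$d^{3}{\left(g{\left(U{\left(-3 \right)} \right)} \right)} = \left(- \frac{3}{4}\right)^{3} = - \frac{27}{64}$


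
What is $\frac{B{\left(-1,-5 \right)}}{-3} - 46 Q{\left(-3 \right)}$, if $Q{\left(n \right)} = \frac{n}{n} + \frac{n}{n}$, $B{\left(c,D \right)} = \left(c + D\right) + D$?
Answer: $- \frac{265}{3} \approx -88.333$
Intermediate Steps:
$B{\left(c,D \right)} = c + 2 D$ ($B{\left(c,D \right)} = \left(D + c\right) + D = c + 2 D$)
$Q{\left(n \right)} = 2$ ($Q{\left(n \right)} = 1 + 1 = 2$)
$\frac{B{\left(-1,-5 \right)}}{-3} - 46 Q{\left(-3 \right)} = \frac{-1 + 2 \left(-5\right)}{-3} - 92 = \left(-1 - 10\right) \left(- \frac{1}{3}\right) - 92 = \left(-11\right) \left(- \frac{1}{3}\right) - 92 = \frac{11}{3} - 92 = - \frac{265}{3}$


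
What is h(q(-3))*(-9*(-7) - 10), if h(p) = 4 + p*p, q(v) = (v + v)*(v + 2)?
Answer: 2120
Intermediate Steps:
q(v) = 2*v*(2 + v) (q(v) = (2*v)*(2 + v) = 2*v*(2 + v))
h(p) = 4 + p²
h(q(-3))*(-9*(-7) - 10) = (4 + (2*(-3)*(2 - 3))²)*(-9*(-7) - 10) = (4 + (2*(-3)*(-1))²)*(63 - 10) = (4 + 6²)*53 = (4 + 36)*53 = 40*53 = 2120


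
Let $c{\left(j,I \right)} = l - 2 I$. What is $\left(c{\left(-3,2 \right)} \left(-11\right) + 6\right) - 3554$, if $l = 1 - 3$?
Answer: $-3482$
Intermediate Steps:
$l = -2$
$c{\left(j,I \right)} = -2 - 2 I$
$\left(c{\left(-3,2 \right)} \left(-11\right) + 6\right) - 3554 = \left(\left(-2 - 4\right) \left(-11\right) + 6\right) - 3554 = \left(\left(-6\right) \left(-11\right) + 6\right) - 3554 = \left(66 + 6\right) - 3554 = 72 - 3554 = -3482$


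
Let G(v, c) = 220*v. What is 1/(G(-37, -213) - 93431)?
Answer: -1/101571 ≈ -9.8453e-6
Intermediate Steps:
1/(G(-37, -213) - 93431) = 1/(220*(-37) - 93431) = 1/(-8140 - 93431) = 1/(-101571) = -1/101571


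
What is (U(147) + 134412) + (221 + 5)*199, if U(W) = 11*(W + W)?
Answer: 182620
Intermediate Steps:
U(W) = 22*W (U(W) = 11*(2*W) = 22*W)
(U(147) + 134412) + (221 + 5)*199 = (22*147 + 134412) + (221 + 5)*199 = (3234 + 134412) + 226*199 = 137646 + 44974 = 182620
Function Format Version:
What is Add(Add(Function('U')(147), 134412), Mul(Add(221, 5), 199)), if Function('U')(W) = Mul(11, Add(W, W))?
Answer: 182620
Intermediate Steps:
Function('U')(W) = Mul(22, W) (Function('U')(W) = Mul(11, Mul(2, W)) = Mul(22, W))
Add(Add(Function('U')(147), 134412), Mul(Add(221, 5), 199)) = Add(Add(Mul(22, 147), 134412), Mul(Add(221, 5), 199)) = Add(Add(3234, 134412), Mul(226, 199)) = Add(137646, 44974) = 182620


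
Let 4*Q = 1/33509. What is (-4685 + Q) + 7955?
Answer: 438297721/134036 ≈ 3270.0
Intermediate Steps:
Q = 1/134036 (Q = (¼)/33509 = (¼)*(1/33509) = 1/134036 ≈ 7.4607e-6)
(-4685 + Q) + 7955 = (-4685 + 1/134036) + 7955 = -627958659/134036 + 7955 = 438297721/134036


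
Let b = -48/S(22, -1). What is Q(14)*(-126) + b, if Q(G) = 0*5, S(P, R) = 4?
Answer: -12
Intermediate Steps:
Q(G) = 0
b = -12 (b = -48/4 = -48*¼ = -12)
Q(14)*(-126) + b = 0*(-126) - 12 = 0 - 12 = -12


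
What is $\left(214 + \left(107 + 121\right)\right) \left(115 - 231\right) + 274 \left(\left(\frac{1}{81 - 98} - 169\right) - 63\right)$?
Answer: $- \frac{1952554}{17} \approx -1.1486 \cdot 10^{5}$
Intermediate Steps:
$\left(214 + \left(107 + 121\right)\right) \left(115 - 231\right) + 274 \left(\left(\frac{1}{81 - 98} - 169\right) - 63\right) = \left(214 + 228\right) \left(-116\right) + 274 \left(\left(\frac{1}{-17} - 169\right) - 63\right) = 442 \left(-116\right) + 274 \left(\left(- \frac{1}{17} - 169\right) - 63\right) = -51272 + 274 \left(- \frac{2874}{17} - 63\right) = -51272 + 274 \left(- \frac{3945}{17}\right) = -51272 - \frac{1080930}{17} = - \frac{1952554}{17}$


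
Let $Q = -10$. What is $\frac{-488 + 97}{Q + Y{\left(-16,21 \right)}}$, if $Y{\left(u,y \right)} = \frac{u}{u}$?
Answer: $\frac{391}{9} \approx 43.444$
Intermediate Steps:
$Y{\left(u,y \right)} = 1$
$\frac{-488 + 97}{Q + Y{\left(-16,21 \right)}} = \frac{-488 + 97}{-10 + 1} = - \frac{391}{-9} = \left(-391\right) \left(- \frac{1}{9}\right) = \frac{391}{9}$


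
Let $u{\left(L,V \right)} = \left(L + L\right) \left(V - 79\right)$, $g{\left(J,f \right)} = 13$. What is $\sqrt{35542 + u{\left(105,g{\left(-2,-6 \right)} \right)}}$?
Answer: $\sqrt{21682} \approx 147.25$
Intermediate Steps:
$u{\left(L,V \right)} = 2 L \left(-79 + V\right)$ ($u{\left(L,V \right)} = 2 L \left(V - 79\right) = 2 L \left(-79 + V\right)$)
$\sqrt{35542 + u{\left(105,g{\left(-2,-6 \right)} \right)}} = \sqrt{35542 + 2 \cdot 105 \left(-79 + 13\right)} = \sqrt{35542 + 2 \cdot 105 \left(-66\right)} = \sqrt{35542 - 13860} = \sqrt{21682}$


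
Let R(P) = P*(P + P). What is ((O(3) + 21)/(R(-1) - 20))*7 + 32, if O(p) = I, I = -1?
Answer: 218/9 ≈ 24.222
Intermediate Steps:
O(p) = -1
R(P) = 2*P**2 (R(P) = P*(2*P) = 2*P**2)
((O(3) + 21)/(R(-1) - 20))*7 + 32 = ((-1 + 21)/(2*(-1)**2 - 20))*7 + 32 = (20/(2*1 - 20))*7 + 32 = (20/(2 - 20))*7 + 32 = (20/(-18))*7 + 32 = (20*(-1/18))*7 + 32 = -10/9*7 + 32 = -70/9 + 32 = 218/9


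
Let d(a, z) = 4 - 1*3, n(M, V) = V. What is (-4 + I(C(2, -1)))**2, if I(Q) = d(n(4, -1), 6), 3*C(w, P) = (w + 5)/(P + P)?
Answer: 9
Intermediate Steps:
C(w, P) = (5 + w)/(6*P) (C(w, P) = ((w + 5)/(P + P))/3 = ((5 + w)/((2*P)))/3 = ((5 + w)*(1/(2*P)))/3 = ((5 + w)/(2*P))/3 = (5 + w)/(6*P))
d(a, z) = 1 (d(a, z) = 4 - 3 = 1)
I(Q) = 1
(-4 + I(C(2, -1)))**2 = (-4 + 1)**2 = (-3)**2 = 9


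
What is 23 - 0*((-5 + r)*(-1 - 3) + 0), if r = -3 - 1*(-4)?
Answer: 23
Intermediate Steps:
r = 1 (r = -3 + 4 = 1)
23 - 0*((-5 + r)*(-1 - 3) + 0) = 23 - 0*((-5 + 1)*(-1 - 3) + 0) = 23 - 0*(-4*(-4) + 0) = 23 - 0*(16 + 0) = 23 - 0*16 = 23 - 13*0 = 23 + 0 = 23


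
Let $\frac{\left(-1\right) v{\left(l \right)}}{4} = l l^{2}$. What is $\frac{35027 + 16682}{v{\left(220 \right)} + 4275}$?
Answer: $- \frac{51709}{42587725} \approx -0.0012142$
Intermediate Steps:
$v{\left(l \right)} = - 4 l^{3}$ ($v{\left(l \right)} = - 4 l l^{2} = - 4 l^{3}$)
$\frac{35027 + 16682}{v{\left(220 \right)} + 4275} = \frac{35027 + 16682}{- 4 \cdot 220^{3} + 4275} = \frac{51709}{\left(-4\right) 10648000 + 4275} = \frac{51709}{-42592000 + 4275} = \frac{51709}{-42587725} = 51709 \left(- \frac{1}{42587725}\right) = - \frac{51709}{42587725}$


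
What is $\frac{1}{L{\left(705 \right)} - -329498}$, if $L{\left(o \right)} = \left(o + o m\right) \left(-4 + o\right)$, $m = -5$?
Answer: $- \frac{1}{1647322} \approx -6.0705 \cdot 10^{-7}$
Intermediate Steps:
$L{\left(o \right)} = - 4 o \left(-4 + o\right)$ ($L{\left(o \right)} = \left(o + o \left(-5\right)\right) \left(-4 + o\right) = \left(o - 5 o\right) \left(-4 + o\right) = - 4 o \left(-4 + o\right)$)
$\frac{1}{L{\left(705 \right)} - -329498} = \frac{1}{4 \cdot 705 \left(4 - 705\right) - -329498} = \frac{1}{4 \cdot 705 \left(4 - 705\right) + 329498} = \frac{1}{4 \cdot 705 \left(-701\right) + 329498} = \frac{1}{-1976820 + 329498} = \frac{1}{-1647322} = - \frac{1}{1647322}$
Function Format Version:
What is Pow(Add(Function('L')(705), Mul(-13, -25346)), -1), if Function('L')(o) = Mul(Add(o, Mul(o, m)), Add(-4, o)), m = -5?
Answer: Rational(-1, 1647322) ≈ -6.0705e-7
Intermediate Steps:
Function('L')(o) = Mul(-4, o, Add(-4, o)) (Function('L')(o) = Mul(Add(o, Mul(o, -5)), Add(-4, o)) = Mul(Add(o, Mul(-5, o)), Add(-4, o)) = Mul(Mul(-4, o), Add(-4, o)) = Mul(-4, o, Add(-4, o)))
Pow(Add(Function('L')(705), Mul(-13, -25346)), -1) = Pow(Add(Mul(4, 705, Add(4, Mul(-1, 705))), Mul(-13, -25346)), -1) = Pow(Add(Mul(4, 705, Add(4, -705)), 329498), -1) = Pow(Add(Mul(4, 705, -701), 329498), -1) = Pow(Add(-1976820, 329498), -1) = Pow(-1647322, -1) = Rational(-1, 1647322)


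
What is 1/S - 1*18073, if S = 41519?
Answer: -750372886/41519 ≈ -18073.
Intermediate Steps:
1/S - 1*18073 = 1/41519 - 1*18073 = 1/41519 - 18073 = -750372886/41519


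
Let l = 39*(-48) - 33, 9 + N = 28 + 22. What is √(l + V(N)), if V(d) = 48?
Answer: I*√1857 ≈ 43.093*I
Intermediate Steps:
N = 41 (N = -9 + (28 + 22) = -9 + 50 = 41)
l = -1905 (l = -1872 - 33 = -1905)
√(l + V(N)) = √(-1905 + 48) = √(-1857) = I*√1857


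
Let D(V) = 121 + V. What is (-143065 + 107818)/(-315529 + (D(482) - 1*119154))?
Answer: 35247/434080 ≈ 0.081199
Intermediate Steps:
(-143065 + 107818)/(-315529 + (D(482) - 1*119154)) = (-143065 + 107818)/(-315529 + ((121 + 482) - 1*119154)) = -35247/(-315529 + (603 - 119154)) = -35247/(-315529 - 118551) = -35247/(-434080) = -35247*(-1/434080) = 35247/434080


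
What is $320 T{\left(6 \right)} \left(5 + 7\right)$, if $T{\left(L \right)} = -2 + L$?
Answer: $15360$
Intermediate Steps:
$320 T{\left(6 \right)} \left(5 + 7\right) = 320 \left(-2 + 6\right) \left(5 + 7\right) = 320 \cdot 4 \cdot 12 = 320 \cdot 48 = 15360$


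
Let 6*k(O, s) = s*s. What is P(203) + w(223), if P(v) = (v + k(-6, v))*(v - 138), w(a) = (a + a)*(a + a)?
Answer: 3951251/6 ≈ 6.5854e+5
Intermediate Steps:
k(O, s) = s**2/6 (k(O, s) = (s*s)/6 = s**2/6)
w(a) = 4*a**2 (w(a) = (2*a)*(2*a) = 4*a**2)
P(v) = (-138 + v)*(v + v**2/6) (P(v) = (v + v**2/6)*(v - 138) = (v + v**2/6)*(-138 + v) = (-138 + v)*(v + v**2/6))
P(203) + w(223) = (1/6)*203*(-828 + 203**2 - 132*203) + 4*223**2 = (1/6)*203*(-828 + 41209 - 26796) + 4*49729 = (1/6)*203*13585 + 198916 = 2757755/6 + 198916 = 3951251/6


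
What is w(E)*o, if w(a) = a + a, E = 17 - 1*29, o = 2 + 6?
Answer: -192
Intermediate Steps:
o = 8
E = -12 (E = 17 - 29 = -12)
w(a) = 2*a
w(E)*o = (2*(-12))*8 = -24*8 = -192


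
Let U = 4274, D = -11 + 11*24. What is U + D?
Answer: 4527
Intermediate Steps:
D = 253 (D = -11 + 264 = 253)
U + D = 4274 + 253 = 4527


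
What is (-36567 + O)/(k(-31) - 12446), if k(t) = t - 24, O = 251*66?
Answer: 6667/4167 ≈ 1.6000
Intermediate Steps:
O = 16566
k(t) = -24 + t
(-36567 + O)/(k(-31) - 12446) = (-36567 + 16566)/((-24 - 31) - 12446) = -20001/(-55 - 12446) = -20001/(-12501) = -20001*(-1/12501) = 6667/4167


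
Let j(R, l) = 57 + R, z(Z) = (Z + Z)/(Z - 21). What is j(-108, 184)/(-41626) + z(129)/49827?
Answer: 11882776/9333444159 ≈ 0.0012731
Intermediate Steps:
z(Z) = 2*Z/(-21 + Z) (z(Z) = (2*Z)/(-21 + Z) = 2*Z/(-21 + Z))
j(-108, 184)/(-41626) + z(129)/49827 = (57 - 108)/(-41626) + (2*129/(-21 + 129))/49827 = -51*(-1/41626) + (2*129/108)*(1/49827) = 51/41626 + (2*129*(1/108))*(1/49827) = 51/41626 + (43/18)*(1/49827) = 51/41626 + 43/896886 = 11882776/9333444159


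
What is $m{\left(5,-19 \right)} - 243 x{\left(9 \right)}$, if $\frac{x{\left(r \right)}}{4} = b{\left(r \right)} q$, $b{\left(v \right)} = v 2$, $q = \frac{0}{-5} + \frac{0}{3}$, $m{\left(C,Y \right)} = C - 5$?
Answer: $0$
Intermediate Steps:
$m{\left(C,Y \right)} = -5 + C$
$q = 0$ ($q = 0 \left(- \frac{1}{5}\right) + 0 \cdot \frac{1}{3} = 0 + 0 = 0$)
$b{\left(v \right)} = 2 v$
$x{\left(r \right)} = 0$ ($x{\left(r \right)} = 4 \cdot 2 r 0 = 4 \cdot 0 = 0$)
$m{\left(5,-19 \right)} - 243 x{\left(9 \right)} = \left(-5 + 5\right) - 0 = 0 + 0 = 0$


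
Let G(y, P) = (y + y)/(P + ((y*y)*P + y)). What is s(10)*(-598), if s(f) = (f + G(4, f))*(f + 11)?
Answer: -3658564/29 ≈ -1.2616e+5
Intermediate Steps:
G(y, P) = 2*y/(P + y + P*y**2) (G(y, P) = (2*y)/(P + (y**2*P + y)) = (2*y)/(P + (P*y**2 + y)) = (2*y)/(P + (y + P*y**2)) = (2*y)/(P + y + P*y**2) = 2*y/(P + y + P*y**2))
s(f) = (11 + f)*(f + 8/(4 + 17*f)) (s(f) = (f + 2*4/(f + 4 + f*4**2))*(f + 11) = (f + 2*4/(f + 4 + f*16))*(11 + f) = (f + 2*4/(f + 4 + 16*f))*(11 + f) = (f + 2*4/(4 + 17*f))*(11 + f) = (f + 8/(4 + 17*f))*(11 + f) = (11 + f)*(f + 8/(4 + 17*f)))
s(10)*(-598) = ((88 + 8*10 + 10*(4 + 17*10)*(11 + 10))/(4 + 17*10))*(-598) = ((88 + 80 + 10*(4 + 170)*21)/(4 + 170))*(-598) = ((88 + 80 + 10*174*21)/174)*(-598) = ((88 + 80 + 36540)/174)*(-598) = ((1/174)*36708)*(-598) = (6118/29)*(-598) = -3658564/29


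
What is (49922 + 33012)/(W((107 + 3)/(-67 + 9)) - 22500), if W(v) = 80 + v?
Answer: -2405086/650235 ≈ -3.6988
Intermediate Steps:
(49922 + 33012)/(W((107 + 3)/(-67 + 9)) - 22500) = (49922 + 33012)/((80 + (107 + 3)/(-67 + 9)) - 22500) = 82934/((80 + 110/(-58)) - 22500) = 82934/((80 + 110*(-1/58)) - 22500) = 82934/((80 - 55/29) - 22500) = 82934/(2265/29 - 22500) = 82934/(-650235/29) = 82934*(-29/650235) = -2405086/650235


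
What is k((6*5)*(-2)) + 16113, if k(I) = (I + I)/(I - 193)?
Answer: 4076709/253 ≈ 16113.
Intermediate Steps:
k(I) = 2*I/(-193 + I) (k(I) = (2*I)/(-193 + I) = 2*I/(-193 + I))
k((6*5)*(-2)) + 16113 = 2*((6*5)*(-2))/(-193 + (6*5)*(-2)) + 16113 = 2*(30*(-2))/(-193 + 30*(-2)) + 16113 = 2*(-60)/(-193 - 60) + 16113 = 2*(-60)/(-253) + 16113 = 2*(-60)*(-1/253) + 16113 = 120/253 + 16113 = 4076709/253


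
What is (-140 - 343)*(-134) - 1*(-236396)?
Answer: 301118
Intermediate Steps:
(-140 - 343)*(-134) - 1*(-236396) = -483*(-134) + 236396 = 64722 + 236396 = 301118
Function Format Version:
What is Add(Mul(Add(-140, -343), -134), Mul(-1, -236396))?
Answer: 301118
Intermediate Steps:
Add(Mul(Add(-140, -343), -134), Mul(-1, -236396)) = Add(Mul(-483, -134), 236396) = Add(64722, 236396) = 301118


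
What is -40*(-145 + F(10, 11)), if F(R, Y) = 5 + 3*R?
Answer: 4400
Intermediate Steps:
-40*(-145 + F(10, 11)) = -40*(-145 + (5 + 3*10)) = -40*(-145 + (5 + 30)) = -40*(-145 + 35) = -40*(-110) = 4400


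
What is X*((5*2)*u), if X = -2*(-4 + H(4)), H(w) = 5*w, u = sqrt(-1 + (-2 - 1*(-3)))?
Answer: 0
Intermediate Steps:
u = 0 (u = sqrt(-1 + (-2 + 3)) = sqrt(-1 + 1) = sqrt(0) = 0)
X = -32 (X = -2*(-4 + 5*4) = -2*(-4 + 20) = -2*16 = -32)
X*((5*2)*u) = -32*5*2*0 = -320*0 = -32*0 = 0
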